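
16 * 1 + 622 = 638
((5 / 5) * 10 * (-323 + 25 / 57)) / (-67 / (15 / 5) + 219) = -18386 / 1121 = -16.40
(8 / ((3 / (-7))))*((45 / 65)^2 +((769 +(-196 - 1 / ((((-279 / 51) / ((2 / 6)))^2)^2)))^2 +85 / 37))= -4221074114049923362849657100144 / 688720974940100627547399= -6128859.53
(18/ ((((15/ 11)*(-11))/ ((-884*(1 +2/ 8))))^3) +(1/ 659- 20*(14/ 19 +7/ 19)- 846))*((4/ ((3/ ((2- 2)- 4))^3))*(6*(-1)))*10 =1383768363934720/ 338067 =4093177872.83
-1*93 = -93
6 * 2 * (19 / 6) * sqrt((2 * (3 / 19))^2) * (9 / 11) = 108 / 11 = 9.82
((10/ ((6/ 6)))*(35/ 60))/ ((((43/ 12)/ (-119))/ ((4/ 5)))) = -6664/ 43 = -154.98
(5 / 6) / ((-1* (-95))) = 1 / 114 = 0.01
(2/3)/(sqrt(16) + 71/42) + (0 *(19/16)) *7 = 28/239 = 0.12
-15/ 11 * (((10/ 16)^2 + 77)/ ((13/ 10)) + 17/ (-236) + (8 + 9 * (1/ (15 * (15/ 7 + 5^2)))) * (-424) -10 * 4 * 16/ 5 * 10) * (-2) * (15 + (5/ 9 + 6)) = -402058399247/ 1479720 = -271712.49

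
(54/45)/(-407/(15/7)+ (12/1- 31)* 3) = -0.00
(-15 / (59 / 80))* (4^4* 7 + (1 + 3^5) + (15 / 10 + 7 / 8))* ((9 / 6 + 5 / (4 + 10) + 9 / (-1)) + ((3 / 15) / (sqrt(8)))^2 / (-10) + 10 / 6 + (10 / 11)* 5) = 7015776917 / 181720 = 38607.62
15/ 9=5/ 3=1.67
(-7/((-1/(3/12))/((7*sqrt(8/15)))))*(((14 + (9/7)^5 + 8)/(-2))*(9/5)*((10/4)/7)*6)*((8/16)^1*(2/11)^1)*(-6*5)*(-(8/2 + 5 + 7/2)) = -289442025*sqrt(30)/105644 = -15006.43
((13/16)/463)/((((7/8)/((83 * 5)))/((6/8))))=16185/25928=0.62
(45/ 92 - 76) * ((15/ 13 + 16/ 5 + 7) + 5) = -7384661/ 5980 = -1234.89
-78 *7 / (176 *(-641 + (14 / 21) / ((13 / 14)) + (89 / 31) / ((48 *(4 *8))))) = 21123648 / 4359724105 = 0.00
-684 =-684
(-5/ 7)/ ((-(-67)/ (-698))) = 3490/ 469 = 7.44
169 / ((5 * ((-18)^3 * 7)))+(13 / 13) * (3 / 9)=67871 / 204120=0.33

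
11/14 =0.79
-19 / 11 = -1.73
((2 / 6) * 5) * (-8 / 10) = -4 / 3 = -1.33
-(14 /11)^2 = -196 /121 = -1.62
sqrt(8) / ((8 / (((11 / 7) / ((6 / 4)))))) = 0.37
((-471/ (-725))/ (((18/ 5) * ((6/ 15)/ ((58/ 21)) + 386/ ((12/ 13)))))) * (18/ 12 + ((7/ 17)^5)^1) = 674030045/ 1033459955734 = 0.00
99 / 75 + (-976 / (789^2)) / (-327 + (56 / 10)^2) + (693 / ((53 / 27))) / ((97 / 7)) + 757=463498564413530633 / 591350299681275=783.80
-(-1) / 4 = 1 / 4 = 0.25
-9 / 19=-0.47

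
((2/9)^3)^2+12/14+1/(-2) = 2658101/7440174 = 0.36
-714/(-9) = 238/3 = 79.33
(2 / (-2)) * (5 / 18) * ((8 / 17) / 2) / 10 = -1 / 153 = -0.01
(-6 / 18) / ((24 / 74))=-37 / 36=-1.03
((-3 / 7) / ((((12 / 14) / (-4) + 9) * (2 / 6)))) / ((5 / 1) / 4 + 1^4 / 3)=-72 / 779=-0.09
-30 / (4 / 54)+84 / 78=-5251 / 13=-403.92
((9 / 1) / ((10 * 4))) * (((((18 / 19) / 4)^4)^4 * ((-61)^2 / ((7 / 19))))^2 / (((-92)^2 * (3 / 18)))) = 1283640485941152936533362983088847318667 / 8210500279534194832029059226454807751919642692676485120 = 0.00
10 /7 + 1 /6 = 67 /42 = 1.60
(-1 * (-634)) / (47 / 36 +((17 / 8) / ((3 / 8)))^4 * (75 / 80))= 273888 / 418169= 0.65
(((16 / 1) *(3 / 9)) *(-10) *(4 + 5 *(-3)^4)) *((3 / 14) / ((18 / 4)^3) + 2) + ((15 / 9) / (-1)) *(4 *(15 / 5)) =-222990700 / 5103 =-43697.96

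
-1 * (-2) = 2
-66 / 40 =-33 / 20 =-1.65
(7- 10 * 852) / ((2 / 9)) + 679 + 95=-37534.50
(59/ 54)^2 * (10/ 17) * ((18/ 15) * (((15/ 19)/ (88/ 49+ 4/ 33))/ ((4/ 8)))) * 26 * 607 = 14805559769/ 1351755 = 10952.84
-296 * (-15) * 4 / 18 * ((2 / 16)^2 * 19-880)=-3471895 / 4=-867973.75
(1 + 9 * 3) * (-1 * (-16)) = 448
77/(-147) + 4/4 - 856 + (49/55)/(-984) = -108035661/126280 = -855.52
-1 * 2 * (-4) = 8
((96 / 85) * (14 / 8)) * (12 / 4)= 504 / 85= 5.93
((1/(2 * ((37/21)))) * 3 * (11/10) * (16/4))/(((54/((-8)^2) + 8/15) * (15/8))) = 177408/122285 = 1.45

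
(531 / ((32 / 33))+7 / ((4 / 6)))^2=318943881 / 1024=311468.63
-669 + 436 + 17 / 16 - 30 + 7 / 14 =-4183 / 16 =-261.44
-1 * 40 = -40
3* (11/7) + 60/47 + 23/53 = 112030/17437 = 6.42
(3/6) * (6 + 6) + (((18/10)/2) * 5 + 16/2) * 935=23387/2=11693.50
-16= -16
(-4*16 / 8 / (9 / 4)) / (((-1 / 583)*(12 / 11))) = 1900.15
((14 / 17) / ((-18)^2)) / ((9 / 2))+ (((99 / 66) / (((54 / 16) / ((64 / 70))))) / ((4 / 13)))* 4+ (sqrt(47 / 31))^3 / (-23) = 5.20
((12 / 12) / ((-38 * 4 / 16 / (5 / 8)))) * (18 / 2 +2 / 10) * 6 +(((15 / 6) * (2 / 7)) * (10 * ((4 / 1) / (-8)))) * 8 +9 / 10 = -41633 / 1330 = -31.30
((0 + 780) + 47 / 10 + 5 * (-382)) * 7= -78771 / 10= -7877.10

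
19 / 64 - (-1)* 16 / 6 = 2.96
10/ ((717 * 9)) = 10/ 6453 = 0.00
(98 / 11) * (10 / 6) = 490 / 33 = 14.85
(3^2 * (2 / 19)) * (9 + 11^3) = 24120 / 19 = 1269.47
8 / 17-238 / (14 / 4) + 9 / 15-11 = -6624 / 85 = -77.93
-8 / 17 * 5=-40 / 17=-2.35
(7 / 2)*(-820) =-2870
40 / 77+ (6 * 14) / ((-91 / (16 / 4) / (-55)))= 203800 / 1001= 203.60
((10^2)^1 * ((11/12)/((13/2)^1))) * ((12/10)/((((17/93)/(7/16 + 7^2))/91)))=28321755/68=416496.40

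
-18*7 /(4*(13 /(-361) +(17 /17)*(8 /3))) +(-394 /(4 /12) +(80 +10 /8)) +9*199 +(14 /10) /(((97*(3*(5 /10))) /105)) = 107270145 /157916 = 679.29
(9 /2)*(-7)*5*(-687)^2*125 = -18583779375 /2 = -9291889687.50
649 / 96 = 6.76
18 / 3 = 6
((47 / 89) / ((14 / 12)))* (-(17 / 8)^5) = -200199837 / 10207232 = -19.61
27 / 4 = 6.75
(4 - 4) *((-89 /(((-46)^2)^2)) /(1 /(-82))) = 0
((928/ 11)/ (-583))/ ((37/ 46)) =-42688/ 237281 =-0.18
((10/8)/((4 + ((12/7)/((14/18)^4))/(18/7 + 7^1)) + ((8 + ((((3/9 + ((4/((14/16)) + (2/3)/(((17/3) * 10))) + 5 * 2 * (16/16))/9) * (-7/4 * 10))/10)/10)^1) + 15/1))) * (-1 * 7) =-21536069625/66817262023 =-0.32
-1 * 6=-6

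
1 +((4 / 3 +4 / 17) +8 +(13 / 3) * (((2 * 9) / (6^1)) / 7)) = 12.43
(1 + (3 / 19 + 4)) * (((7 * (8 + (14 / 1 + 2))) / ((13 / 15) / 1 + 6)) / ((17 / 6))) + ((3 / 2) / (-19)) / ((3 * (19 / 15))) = 56280615 / 1264222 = 44.52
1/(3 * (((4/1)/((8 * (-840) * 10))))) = -5600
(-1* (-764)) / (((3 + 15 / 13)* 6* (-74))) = -2483 / 5994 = -0.41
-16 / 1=-16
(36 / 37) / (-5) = -36 / 185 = -0.19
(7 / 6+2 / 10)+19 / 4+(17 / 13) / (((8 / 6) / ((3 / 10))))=10001 / 1560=6.41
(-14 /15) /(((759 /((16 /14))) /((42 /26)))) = -0.00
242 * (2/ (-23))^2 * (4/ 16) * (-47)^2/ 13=534578/ 6877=77.73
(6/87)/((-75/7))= -14/2175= -0.01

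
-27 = -27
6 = 6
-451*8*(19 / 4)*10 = -171380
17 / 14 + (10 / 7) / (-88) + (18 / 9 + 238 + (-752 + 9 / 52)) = -1022279 / 2002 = -510.63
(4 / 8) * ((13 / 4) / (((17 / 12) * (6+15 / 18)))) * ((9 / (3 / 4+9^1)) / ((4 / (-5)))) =-0.19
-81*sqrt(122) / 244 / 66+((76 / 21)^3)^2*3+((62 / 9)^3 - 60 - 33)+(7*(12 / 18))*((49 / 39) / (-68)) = 264384594965207 / 37908625482 - 27*sqrt(122) / 5368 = 6974.20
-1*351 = -351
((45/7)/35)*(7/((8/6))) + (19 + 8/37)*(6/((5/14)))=1677267/5180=323.80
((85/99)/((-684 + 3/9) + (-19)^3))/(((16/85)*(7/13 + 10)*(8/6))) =-93925/2182425344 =-0.00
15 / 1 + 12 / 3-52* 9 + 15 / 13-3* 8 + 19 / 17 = -104031 / 221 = -470.73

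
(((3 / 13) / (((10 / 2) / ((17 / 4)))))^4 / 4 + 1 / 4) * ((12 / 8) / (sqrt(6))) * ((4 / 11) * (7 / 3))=32035676407 * sqrt(6) / 603208320000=0.13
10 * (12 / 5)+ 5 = 29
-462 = -462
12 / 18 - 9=-25 / 3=-8.33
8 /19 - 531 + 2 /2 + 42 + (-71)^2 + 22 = 4575.42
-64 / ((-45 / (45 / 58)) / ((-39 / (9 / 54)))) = -7488 / 29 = -258.21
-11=-11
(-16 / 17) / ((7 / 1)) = -16 / 119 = -0.13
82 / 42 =41 / 21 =1.95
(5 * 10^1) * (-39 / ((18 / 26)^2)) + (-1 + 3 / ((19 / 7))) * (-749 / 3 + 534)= -2071796 / 513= -4038.59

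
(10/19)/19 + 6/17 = 2336/6137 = 0.38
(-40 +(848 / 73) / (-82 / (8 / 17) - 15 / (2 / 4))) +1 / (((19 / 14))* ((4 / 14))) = -2235221 / 59641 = -37.48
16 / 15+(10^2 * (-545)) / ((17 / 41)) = -33517228 / 255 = -131440.11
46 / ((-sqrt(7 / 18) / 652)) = -48094.20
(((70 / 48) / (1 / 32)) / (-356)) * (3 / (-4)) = 35 / 356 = 0.10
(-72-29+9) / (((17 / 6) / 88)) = -48576 / 17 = -2857.41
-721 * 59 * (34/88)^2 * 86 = -528632153/968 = -546107.60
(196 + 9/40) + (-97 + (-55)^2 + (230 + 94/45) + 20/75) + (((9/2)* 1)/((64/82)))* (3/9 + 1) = 2422273/720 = 3364.27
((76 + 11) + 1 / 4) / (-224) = -349 / 896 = -0.39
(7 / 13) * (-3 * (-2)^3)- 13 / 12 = 1847 / 156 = 11.84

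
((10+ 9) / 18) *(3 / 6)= 19 / 36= 0.53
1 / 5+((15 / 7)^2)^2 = 255526 / 12005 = 21.28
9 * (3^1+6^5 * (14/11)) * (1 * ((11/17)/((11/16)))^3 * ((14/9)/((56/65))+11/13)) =8140268544/41327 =196972.16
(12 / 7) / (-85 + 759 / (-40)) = -480 / 29113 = -0.02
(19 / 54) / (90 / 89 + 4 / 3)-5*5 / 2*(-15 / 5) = 424241 / 11268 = 37.65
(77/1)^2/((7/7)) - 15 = 5914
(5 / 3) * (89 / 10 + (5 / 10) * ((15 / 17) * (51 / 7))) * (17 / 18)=3604 / 189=19.07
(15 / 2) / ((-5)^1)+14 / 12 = -1 / 3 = -0.33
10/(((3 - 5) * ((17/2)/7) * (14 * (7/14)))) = -0.59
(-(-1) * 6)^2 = 36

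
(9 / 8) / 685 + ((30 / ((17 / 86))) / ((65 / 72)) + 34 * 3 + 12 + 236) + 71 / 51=1887476887 / 3633240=519.50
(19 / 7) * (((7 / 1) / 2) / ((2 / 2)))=19 / 2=9.50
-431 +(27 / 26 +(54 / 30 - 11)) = -57091 / 130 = -439.16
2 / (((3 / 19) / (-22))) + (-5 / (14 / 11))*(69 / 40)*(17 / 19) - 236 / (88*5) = -100162763 / 351120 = -285.27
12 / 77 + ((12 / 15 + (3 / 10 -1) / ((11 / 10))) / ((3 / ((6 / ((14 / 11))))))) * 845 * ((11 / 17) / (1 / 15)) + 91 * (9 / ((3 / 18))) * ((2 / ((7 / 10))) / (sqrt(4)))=11949999 / 1309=9129.11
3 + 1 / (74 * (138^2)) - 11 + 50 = 59188753 / 1409256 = 42.00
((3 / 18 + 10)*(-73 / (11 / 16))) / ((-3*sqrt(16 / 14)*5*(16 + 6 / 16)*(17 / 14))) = 997472*sqrt(14) / 1102365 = 3.39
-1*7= -7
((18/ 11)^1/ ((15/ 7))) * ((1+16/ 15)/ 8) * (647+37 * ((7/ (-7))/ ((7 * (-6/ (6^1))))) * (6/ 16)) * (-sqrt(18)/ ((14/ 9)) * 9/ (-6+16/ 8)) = 273771819 * sqrt(2)/ 492800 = 785.66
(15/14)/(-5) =-3/14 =-0.21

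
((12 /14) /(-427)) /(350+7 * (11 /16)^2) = -512 /90115361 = -0.00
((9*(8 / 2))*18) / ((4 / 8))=1296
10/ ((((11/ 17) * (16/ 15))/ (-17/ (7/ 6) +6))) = -19125/ 154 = -124.19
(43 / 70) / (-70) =-43 / 4900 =-0.01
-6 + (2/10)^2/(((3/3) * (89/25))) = -533/89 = -5.99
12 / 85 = 0.14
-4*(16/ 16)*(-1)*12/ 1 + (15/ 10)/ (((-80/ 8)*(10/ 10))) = 957/ 20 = 47.85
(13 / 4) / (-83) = -13 / 332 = -0.04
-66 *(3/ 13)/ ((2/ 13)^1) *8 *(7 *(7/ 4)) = -9702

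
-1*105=-105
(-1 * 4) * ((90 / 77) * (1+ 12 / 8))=-900 / 77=-11.69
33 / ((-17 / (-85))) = 165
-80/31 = -2.58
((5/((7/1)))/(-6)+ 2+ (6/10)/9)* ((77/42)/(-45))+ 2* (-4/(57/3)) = -0.50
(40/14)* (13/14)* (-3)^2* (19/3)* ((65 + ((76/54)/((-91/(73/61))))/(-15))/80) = 2776524131/22596840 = 122.87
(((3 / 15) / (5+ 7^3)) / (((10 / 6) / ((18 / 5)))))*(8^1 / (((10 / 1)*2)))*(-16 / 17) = -144 / 308125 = -0.00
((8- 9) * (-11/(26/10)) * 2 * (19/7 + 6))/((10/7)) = 671/13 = 51.62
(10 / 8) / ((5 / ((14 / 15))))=7 / 30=0.23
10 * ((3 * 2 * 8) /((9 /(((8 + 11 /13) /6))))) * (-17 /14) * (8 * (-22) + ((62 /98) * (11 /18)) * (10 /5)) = 6042905000 /361179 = 16731.05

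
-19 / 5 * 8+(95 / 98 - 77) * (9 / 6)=-141557 / 980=-144.45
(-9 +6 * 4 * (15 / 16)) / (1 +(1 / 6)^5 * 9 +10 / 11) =7.07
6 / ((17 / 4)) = 24 / 17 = 1.41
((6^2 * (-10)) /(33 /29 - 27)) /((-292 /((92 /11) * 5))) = -8004 /4015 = -1.99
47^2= 2209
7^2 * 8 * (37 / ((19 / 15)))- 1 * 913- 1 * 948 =182201 / 19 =9589.53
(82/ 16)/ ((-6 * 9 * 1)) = -41/ 432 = -0.09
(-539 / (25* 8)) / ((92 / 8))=-539 / 2300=-0.23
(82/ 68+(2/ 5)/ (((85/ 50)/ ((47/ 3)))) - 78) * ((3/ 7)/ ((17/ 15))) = -111855/ 4046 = -27.65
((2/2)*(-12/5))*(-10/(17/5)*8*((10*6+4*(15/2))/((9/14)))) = 134400/17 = 7905.88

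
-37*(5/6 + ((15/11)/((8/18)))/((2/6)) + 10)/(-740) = 529/528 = 1.00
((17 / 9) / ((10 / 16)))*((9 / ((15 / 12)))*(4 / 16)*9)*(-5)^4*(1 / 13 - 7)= -211846.15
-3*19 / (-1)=57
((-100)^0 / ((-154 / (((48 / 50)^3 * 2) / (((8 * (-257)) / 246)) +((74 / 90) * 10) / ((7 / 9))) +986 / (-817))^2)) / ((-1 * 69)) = -0.00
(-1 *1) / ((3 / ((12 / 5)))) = -4 / 5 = -0.80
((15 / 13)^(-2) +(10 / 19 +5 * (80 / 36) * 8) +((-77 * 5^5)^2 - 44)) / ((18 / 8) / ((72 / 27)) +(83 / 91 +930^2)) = 80087820376357248 / 1196332108675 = 66944.47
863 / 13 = 66.38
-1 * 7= -7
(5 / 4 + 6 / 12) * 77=539 / 4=134.75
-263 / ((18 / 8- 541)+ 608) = -1052 / 277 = -3.80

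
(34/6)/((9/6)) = 34/9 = 3.78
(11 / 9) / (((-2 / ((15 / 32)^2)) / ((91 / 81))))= -25025 / 165888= -0.15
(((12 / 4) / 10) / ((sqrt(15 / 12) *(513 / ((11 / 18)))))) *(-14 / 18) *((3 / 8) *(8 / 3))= -0.00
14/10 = 7/5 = 1.40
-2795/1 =-2795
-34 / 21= -1.62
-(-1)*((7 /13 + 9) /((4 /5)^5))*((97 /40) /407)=0.17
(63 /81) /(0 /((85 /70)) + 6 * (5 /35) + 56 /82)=2009 /3978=0.51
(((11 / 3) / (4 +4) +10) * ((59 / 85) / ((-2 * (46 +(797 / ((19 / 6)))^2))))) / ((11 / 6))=-5346049 / 171173292400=-0.00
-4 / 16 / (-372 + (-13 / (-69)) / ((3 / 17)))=207 / 307132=0.00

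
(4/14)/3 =2/21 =0.10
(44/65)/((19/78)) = 264/95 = 2.78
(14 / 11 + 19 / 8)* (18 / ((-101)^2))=0.01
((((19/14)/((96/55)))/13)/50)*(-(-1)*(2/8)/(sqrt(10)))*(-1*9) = -627*sqrt(10)/2329600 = -0.00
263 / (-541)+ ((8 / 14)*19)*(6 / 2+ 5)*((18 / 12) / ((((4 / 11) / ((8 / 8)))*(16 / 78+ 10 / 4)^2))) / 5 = 7845125747 / 843005135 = 9.31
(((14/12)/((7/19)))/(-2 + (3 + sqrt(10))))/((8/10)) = -95/216 + 95 *sqrt(10)/216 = 0.95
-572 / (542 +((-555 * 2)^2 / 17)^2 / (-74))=82654 / 10257154181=0.00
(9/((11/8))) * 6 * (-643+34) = -263088/11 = -23917.09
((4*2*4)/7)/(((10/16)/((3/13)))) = 768/455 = 1.69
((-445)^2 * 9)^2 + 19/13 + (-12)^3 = 41292237335680/13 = 3176325948898.46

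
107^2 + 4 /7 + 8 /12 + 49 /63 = 721414 /63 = 11451.02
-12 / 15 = -4 / 5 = -0.80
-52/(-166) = 26/83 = 0.31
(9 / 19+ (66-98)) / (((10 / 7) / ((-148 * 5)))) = 310282 / 19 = 16330.63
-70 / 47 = -1.49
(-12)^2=144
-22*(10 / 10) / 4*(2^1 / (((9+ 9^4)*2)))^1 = -11 / 13140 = -0.00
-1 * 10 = -10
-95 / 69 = -1.38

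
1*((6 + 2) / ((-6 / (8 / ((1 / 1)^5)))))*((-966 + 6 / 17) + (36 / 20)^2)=10265.68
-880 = -880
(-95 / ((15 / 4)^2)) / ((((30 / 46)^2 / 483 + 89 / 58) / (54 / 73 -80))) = 8688835089088 / 24914724435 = 348.74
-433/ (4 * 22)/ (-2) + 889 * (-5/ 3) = -781021/ 528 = -1479.21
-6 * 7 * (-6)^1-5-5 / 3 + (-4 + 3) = 733 / 3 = 244.33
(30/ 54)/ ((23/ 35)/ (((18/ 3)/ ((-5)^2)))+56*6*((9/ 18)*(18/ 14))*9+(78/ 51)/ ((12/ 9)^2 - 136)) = 71876/ 251861271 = 0.00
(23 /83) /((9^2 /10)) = 230 /6723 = 0.03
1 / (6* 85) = 1 / 510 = 0.00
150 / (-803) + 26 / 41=0.45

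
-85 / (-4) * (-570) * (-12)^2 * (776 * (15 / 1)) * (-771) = 15653218248000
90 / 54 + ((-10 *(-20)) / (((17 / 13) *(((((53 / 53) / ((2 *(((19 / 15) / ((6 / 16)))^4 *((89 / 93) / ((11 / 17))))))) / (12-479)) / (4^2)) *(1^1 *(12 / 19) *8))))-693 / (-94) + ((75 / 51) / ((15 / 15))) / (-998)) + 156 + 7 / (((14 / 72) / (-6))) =-17478966834735230877233 / 200703182850225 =-87088637.99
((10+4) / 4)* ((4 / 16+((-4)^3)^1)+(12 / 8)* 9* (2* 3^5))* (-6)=-545769 / 4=-136442.25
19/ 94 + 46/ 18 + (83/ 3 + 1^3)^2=232519/ 282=824.54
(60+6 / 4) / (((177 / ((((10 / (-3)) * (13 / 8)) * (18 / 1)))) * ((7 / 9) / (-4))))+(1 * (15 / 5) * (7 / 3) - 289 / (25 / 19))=-396633 / 10325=-38.41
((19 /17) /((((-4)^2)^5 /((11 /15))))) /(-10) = -209 /2673868800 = -0.00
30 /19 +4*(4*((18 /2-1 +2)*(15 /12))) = 3830 /19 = 201.58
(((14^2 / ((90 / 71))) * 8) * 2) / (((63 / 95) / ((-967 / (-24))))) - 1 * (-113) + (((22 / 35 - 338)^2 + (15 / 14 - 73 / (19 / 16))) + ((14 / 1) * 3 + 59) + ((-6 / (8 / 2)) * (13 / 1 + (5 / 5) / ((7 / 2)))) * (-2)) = 2989937566351 / 11311650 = 264323.73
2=2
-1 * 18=-18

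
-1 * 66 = -66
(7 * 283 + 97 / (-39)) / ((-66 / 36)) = -154324 / 143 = -1079.19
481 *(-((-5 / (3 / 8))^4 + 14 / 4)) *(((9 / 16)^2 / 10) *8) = -2462992727 / 640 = -3848426.14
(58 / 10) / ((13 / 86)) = 2494 / 65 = 38.37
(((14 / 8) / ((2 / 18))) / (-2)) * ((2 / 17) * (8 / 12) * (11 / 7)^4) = -43923 / 11662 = -3.77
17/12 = 1.42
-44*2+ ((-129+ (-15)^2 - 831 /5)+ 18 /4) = -153.70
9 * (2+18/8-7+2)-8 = -59/4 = -14.75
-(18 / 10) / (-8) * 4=9 / 10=0.90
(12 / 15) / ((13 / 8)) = 32 / 65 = 0.49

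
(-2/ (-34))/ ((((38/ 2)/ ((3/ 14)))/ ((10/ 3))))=5/ 2261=0.00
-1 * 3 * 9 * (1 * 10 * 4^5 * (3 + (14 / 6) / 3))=-1044480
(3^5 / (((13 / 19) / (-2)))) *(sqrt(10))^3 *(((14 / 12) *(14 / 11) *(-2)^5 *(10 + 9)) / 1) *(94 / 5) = 17239557888 *sqrt(10) / 143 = 381232648.81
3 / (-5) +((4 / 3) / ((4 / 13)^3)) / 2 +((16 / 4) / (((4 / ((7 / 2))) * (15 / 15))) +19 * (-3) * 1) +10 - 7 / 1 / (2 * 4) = -10603 / 480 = -22.09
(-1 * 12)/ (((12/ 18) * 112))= -9/ 56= -0.16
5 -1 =4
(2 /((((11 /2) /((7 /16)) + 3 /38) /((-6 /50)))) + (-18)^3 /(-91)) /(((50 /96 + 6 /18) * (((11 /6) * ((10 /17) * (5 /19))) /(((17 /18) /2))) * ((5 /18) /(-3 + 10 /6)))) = -258545323787904 /431571765625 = -599.08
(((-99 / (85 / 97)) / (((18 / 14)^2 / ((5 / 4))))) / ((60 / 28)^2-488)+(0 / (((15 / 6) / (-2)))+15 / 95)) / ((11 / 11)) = 92164805 / 275432436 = 0.33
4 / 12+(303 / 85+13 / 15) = 4.76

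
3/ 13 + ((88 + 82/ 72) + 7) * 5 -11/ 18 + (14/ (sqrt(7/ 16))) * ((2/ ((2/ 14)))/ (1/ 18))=74929/ 156 + 2016 * sqrt(7)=5814.15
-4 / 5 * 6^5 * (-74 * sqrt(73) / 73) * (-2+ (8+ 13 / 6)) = 18797184 * sqrt(73) / 365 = 440008.80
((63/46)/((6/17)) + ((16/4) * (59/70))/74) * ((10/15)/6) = 467743/1072260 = 0.44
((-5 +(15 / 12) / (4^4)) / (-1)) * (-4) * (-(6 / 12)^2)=5115 / 1024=5.00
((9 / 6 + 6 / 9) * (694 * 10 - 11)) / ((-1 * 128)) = -90077 / 768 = -117.29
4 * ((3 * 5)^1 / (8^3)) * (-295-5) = -1125 / 32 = -35.16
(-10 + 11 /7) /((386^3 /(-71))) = 0.00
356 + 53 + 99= 508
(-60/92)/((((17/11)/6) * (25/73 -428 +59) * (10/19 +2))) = 228855/84180736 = 0.00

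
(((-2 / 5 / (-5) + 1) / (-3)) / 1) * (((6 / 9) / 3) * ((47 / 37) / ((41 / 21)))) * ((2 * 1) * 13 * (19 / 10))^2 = -120431766 / 948125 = -127.02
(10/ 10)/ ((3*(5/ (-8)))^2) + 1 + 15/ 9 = 664/ 225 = 2.95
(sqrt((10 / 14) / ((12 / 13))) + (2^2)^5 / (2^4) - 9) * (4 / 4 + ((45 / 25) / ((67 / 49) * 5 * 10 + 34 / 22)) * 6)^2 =584140561 * sqrt(1365) / 18407517450 + 6425546171 / 87654845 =74.48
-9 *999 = -8991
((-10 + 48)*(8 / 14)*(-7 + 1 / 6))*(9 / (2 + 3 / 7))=-9348 / 17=-549.88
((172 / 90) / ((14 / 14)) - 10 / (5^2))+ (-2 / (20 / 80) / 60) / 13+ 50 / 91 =8396 / 4095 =2.05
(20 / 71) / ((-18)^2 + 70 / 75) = 150 / 173027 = 0.00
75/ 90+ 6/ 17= 121/ 102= 1.19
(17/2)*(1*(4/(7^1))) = 34/7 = 4.86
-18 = -18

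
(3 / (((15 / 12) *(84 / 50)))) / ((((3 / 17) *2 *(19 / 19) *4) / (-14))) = -85 / 6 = -14.17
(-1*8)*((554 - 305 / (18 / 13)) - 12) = -23164 / 9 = -2573.78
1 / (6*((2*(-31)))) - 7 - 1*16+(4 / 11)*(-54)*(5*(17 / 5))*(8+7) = -20583887 / 4092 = -5030.28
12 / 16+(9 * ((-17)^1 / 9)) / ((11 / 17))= -1123 / 44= -25.52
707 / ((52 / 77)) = 54439 / 52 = 1046.90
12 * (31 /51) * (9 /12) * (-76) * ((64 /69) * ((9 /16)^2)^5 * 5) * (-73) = 749606344448985 /1679332212736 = 446.37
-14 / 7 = -2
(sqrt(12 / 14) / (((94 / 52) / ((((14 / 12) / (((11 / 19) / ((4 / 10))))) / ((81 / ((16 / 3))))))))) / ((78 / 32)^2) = 155648*sqrt(42) / 220482405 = 0.00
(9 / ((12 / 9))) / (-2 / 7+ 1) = 189 / 20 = 9.45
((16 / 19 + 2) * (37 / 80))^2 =998001 / 577600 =1.73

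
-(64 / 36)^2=-256 / 81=-3.16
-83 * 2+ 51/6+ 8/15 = -4709/30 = -156.97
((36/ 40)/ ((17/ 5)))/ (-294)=-3/ 3332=-0.00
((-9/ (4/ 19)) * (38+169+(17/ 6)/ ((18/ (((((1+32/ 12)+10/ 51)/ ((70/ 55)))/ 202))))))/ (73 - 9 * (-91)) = -9.92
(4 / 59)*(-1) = -4 / 59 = -0.07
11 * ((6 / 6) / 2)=5.50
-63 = -63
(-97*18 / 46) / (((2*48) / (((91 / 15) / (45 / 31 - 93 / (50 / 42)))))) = 1368185 / 43731648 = 0.03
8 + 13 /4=45 /4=11.25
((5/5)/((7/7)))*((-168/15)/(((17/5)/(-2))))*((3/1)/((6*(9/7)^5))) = 941192/1003833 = 0.94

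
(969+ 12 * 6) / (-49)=-21.24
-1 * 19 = -19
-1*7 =-7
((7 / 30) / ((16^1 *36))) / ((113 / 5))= 7 / 390528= 0.00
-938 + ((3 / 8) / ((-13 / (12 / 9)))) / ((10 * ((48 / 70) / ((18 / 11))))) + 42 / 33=-2143253 / 2288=-936.74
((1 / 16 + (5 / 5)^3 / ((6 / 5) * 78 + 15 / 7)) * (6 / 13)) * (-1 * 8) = -3911 / 14521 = -0.27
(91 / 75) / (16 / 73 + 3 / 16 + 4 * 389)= 106288 / 136341225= 0.00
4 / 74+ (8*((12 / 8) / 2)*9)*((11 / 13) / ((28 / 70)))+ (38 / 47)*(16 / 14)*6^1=18962803 / 158249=119.83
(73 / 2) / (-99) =-73 / 198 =-0.37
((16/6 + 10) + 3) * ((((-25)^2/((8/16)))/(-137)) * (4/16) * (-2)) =29375/411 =71.47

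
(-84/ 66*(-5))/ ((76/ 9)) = 315/ 418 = 0.75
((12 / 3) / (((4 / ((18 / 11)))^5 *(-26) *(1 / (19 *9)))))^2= 101957062669641 / 1122156737937664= 0.09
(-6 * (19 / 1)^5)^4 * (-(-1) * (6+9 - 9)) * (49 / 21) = 682032478413713865460244024544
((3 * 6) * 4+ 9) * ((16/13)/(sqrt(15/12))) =2592 * sqrt(5)/65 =89.17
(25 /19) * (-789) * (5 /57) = -32875 /361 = -91.07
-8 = -8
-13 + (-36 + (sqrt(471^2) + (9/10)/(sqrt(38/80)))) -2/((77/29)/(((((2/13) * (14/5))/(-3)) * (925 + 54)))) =9 * sqrt(190)/95 + 102938/195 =529.19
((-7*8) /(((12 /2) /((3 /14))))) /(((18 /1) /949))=-949 /9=-105.44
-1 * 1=-1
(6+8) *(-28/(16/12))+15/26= -7629/26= -293.42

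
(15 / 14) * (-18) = -135 / 7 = -19.29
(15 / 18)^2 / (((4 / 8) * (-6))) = -25 / 108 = -0.23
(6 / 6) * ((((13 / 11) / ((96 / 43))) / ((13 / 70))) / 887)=1505 / 468336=0.00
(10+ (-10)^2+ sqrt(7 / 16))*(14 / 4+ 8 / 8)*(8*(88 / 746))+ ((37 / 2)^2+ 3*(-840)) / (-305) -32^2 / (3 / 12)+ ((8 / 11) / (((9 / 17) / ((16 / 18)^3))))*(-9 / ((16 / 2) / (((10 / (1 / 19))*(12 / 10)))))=-4706405352701 / 1216375380+ 396*sqrt(7) / 373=-3866.40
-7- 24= -31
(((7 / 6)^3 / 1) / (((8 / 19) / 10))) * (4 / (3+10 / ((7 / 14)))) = 32585 / 4968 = 6.56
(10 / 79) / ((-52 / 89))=-445 / 2054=-0.22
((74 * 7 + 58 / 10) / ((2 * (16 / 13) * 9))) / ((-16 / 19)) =-71877 / 2560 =-28.08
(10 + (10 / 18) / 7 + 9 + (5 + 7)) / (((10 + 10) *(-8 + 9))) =979 / 630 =1.55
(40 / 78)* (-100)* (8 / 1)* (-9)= 48000 / 13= 3692.31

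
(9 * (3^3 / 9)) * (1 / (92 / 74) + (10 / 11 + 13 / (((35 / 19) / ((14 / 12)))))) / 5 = 339732 / 6325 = 53.71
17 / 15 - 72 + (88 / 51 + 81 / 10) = -10377 / 170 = -61.04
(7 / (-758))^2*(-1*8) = -98 / 143641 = -0.00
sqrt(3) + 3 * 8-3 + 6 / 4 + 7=sqrt(3) + 59 / 2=31.23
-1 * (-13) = 13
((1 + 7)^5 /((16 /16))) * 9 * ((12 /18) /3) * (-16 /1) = -1048576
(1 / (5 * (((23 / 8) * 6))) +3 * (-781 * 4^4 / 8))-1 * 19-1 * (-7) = -25870856 / 345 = -74987.99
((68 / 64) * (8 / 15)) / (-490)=-17 / 14700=-0.00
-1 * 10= -10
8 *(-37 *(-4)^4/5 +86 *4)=-62016/5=-12403.20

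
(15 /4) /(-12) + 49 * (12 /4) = 2347 /16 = 146.69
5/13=0.38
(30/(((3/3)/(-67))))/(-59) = 2010/59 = 34.07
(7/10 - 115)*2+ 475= 1232/5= 246.40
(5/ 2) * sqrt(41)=5 * sqrt(41)/ 2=16.01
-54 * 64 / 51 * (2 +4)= -6912 / 17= -406.59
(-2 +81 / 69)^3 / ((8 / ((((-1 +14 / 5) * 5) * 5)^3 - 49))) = -6417.88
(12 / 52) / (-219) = -1 / 949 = -0.00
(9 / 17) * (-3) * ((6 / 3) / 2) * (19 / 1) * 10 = -5130 / 17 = -301.76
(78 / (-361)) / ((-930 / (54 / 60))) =0.00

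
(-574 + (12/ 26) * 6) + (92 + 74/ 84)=-478.35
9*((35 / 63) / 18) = 5 / 18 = 0.28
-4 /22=-2 /11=-0.18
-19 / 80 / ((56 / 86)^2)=-35131 / 62720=-0.56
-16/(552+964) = -4/379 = -0.01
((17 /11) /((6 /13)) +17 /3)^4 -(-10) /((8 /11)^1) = 125594603245 /18974736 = 6619.04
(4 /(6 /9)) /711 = 0.01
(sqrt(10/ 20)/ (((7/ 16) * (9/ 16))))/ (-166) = -64 * sqrt(2)/ 5229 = -0.02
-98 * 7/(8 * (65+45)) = -343/440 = -0.78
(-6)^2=36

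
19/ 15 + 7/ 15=26/ 15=1.73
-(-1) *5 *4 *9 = 180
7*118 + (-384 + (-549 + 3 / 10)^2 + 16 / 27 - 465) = 812833063 / 2700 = 301049.28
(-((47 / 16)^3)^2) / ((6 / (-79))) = 851558010991 / 100663296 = 8459.47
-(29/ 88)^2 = -841/ 7744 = -0.11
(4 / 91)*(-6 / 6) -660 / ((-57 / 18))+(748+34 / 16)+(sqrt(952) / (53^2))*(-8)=13258001 / 13832 -16*sqrt(238) / 2809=958.41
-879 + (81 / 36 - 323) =-4799 / 4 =-1199.75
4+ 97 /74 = 393 /74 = 5.31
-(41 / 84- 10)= 799 / 84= 9.51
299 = 299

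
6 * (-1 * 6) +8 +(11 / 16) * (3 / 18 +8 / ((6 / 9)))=-1885 / 96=-19.64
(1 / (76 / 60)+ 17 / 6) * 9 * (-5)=-163.03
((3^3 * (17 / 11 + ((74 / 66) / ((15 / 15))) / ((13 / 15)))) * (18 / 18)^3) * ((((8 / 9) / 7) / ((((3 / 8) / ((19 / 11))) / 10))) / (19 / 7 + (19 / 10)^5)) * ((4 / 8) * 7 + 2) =12992000000 / 144751321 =89.75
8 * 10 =80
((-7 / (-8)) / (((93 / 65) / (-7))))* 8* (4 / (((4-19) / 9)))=2548 / 31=82.19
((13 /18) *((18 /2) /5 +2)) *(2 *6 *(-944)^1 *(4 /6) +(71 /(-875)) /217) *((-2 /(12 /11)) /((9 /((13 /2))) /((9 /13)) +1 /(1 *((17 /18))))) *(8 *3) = 5094774860263 /17088750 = 298136.19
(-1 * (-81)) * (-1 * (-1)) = 81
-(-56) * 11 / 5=616 / 5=123.20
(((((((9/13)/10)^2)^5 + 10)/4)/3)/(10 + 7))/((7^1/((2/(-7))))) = -1969407026414783826343/984309631801860000000000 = -0.00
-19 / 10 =-1.90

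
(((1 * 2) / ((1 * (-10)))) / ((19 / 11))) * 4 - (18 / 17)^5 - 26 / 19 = -426564078 / 134886415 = -3.16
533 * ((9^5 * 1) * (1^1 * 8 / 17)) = 251784936 / 17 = 14810878.59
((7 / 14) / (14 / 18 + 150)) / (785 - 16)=9 / 2087066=0.00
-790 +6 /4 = -1577 /2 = -788.50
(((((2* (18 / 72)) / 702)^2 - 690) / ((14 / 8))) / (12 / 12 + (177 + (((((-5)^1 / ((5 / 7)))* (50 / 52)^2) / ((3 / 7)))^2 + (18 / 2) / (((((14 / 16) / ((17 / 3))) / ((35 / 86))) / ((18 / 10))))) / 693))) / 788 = -108725434360543 / 38763098543181231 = -0.00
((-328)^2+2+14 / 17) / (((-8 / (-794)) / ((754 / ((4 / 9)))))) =307958635062 / 17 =18115213827.18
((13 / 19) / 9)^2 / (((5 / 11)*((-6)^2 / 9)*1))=1859 / 584820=0.00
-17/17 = -1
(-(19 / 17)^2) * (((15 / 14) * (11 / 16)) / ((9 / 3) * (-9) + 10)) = 59565 / 1100512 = 0.05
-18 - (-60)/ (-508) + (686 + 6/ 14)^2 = 2932066426/ 6223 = 471166.07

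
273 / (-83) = -3.29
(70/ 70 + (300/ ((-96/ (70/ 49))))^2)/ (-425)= -16409/ 333200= -0.05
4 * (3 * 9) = 108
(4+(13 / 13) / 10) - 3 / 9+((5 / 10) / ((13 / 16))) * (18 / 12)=4.69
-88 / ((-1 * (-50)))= -44 / 25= -1.76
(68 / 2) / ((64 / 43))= 731 / 32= 22.84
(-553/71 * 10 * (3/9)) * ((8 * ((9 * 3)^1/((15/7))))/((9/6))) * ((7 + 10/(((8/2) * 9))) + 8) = -17032400/639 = -26654.77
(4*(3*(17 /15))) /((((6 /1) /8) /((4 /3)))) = 1088 /45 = 24.18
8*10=80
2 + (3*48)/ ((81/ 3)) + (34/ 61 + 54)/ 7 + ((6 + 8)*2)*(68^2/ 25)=166338082/ 32025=5194.01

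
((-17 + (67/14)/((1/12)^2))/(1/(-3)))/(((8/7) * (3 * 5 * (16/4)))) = -941/32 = -29.41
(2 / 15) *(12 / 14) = 4 / 35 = 0.11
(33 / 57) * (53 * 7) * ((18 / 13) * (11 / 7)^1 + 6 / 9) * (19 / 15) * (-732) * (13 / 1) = -110387552 / 15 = -7359170.13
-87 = -87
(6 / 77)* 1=6 / 77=0.08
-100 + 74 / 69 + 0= -6826 / 69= -98.93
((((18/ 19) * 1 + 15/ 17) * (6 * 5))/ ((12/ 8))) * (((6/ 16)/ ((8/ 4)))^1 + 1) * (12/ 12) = 2955/ 68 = 43.46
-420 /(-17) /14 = 1.76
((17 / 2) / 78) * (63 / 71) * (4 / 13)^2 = 1428 / 155987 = 0.01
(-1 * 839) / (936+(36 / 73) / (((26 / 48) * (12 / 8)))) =-796211 / 888840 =-0.90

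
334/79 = 4.23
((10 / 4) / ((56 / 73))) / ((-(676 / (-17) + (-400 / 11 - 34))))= 68255 / 2306528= 0.03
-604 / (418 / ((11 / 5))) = -302 / 95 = -3.18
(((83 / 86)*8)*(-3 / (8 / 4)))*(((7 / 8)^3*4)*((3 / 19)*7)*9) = -16141923 / 52288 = -308.71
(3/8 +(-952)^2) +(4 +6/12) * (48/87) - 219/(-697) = 146553494935/161704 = 906307.17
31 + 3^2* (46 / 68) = 1261 / 34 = 37.09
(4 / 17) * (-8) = -32 / 17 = -1.88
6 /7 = 0.86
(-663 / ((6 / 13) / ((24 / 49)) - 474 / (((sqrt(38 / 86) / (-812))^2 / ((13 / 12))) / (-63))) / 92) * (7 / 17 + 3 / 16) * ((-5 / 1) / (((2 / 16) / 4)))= 15701790 / 1096964797948229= 0.00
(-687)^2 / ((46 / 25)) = 11799225 / 46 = 256504.89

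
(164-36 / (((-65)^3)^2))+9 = 13047468078089 / 75418890625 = 173.00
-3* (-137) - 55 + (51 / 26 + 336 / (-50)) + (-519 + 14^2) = 18357 / 650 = 28.24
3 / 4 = 0.75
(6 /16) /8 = 3 /64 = 0.05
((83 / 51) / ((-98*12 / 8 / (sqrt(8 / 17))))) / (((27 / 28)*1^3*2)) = -332*sqrt(34) / 491589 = -0.00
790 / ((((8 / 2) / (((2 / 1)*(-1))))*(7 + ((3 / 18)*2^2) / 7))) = -8295 / 149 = -55.67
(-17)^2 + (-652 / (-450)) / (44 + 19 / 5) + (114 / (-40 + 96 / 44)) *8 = 74078161 / 279630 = 264.91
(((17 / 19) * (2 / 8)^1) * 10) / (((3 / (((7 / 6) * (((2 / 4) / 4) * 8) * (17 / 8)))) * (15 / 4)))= 2023 / 4104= 0.49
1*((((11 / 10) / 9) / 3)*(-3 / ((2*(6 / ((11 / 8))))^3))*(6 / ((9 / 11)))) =-161051 / 119439360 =-0.00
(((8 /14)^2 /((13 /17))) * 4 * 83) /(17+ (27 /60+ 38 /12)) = 5418240 /787969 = 6.88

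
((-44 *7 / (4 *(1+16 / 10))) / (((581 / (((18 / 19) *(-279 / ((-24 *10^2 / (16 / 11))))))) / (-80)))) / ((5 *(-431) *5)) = -13392 / 220898275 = -0.00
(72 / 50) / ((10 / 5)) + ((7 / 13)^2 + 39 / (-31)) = -32498 / 130975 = -0.25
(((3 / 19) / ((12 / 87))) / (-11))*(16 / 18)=-58 / 627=-0.09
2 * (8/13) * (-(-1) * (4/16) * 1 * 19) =76/13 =5.85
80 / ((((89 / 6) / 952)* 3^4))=152320 / 2403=63.39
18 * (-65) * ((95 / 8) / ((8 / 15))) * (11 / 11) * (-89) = 74192625 / 32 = 2318519.53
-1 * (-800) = 800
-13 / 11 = -1.18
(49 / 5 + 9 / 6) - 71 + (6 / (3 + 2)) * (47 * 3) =219 / 2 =109.50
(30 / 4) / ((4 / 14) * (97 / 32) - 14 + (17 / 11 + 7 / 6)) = -27720 / 38519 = -0.72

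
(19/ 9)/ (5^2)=19/ 225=0.08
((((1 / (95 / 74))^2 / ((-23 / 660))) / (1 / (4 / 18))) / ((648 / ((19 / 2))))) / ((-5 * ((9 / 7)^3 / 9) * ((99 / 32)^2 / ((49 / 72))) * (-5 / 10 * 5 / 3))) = -11780496896 / 2873966497875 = -0.00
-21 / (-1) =21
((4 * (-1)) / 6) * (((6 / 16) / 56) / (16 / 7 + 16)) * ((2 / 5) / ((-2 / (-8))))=-1 / 2560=-0.00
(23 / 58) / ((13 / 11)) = 253 / 754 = 0.34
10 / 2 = 5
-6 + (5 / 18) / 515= -6.00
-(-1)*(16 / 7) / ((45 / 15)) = 16 / 21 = 0.76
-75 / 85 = -15 / 17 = -0.88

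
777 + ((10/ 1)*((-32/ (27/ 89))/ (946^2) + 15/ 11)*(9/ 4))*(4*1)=603878129/ 671187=899.72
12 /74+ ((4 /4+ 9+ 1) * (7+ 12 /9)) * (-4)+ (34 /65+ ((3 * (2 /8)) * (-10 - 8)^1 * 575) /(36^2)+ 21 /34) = -485849033 /1308320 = -371.35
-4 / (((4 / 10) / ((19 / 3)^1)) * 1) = -190 / 3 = -63.33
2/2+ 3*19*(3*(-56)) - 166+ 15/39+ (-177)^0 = -126615/13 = -9739.62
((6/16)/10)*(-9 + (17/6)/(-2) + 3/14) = -857/2240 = -0.38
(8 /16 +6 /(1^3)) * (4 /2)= 13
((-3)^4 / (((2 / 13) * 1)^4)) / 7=2313441 / 112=20655.72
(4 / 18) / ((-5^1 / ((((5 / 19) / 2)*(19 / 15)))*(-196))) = 1 / 26460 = 0.00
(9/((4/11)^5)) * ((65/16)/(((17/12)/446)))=63029724615/34816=1810366.63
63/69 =21/23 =0.91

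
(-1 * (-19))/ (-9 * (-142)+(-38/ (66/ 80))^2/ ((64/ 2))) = 20691/ 1463942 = 0.01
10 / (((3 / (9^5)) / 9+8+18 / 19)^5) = 4319535169304714662779462212121930 / 24769371476274225394348932148172634049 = 0.00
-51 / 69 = -17 / 23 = -0.74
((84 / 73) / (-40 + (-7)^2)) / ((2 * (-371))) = -2 / 11607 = -0.00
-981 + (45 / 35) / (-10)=-68679 / 70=-981.13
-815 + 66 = -749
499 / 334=1.49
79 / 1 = 79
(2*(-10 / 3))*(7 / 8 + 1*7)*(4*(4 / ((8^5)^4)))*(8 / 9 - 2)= 175 / 216172782113783808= 0.00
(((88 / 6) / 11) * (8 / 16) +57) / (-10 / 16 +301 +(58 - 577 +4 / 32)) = -346 / 1311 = -0.26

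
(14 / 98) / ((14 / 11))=11 / 98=0.11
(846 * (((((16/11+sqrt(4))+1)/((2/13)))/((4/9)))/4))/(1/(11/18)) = 269451/32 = 8420.34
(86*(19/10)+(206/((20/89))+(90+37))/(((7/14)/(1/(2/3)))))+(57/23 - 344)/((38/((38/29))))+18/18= 4380487/1334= 3283.72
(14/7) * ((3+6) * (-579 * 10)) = -104220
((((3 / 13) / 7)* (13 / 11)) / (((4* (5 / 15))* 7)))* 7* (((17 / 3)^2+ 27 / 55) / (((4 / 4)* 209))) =8069 / 1770230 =0.00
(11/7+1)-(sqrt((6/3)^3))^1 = 18/7-2*sqrt(2) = -0.26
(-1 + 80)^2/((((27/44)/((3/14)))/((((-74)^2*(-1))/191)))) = -751865752/12033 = -62483.65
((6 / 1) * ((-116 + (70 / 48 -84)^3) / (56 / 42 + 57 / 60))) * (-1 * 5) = 194394068125 / 26304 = 7390285.44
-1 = -1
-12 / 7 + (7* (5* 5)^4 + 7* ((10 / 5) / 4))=38281275 / 14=2734376.79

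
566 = 566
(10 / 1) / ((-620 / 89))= -89 / 62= -1.44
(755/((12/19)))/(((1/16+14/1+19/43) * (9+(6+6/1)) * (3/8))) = 19738720/1886031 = 10.47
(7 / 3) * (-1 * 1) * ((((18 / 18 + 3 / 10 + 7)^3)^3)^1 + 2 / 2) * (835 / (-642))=24281462175194970123 / 42800000000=567323882.60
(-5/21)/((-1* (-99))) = -5/2079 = -0.00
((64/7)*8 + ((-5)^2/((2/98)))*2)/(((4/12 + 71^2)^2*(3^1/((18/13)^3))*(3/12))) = 77253588/219857584219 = 0.00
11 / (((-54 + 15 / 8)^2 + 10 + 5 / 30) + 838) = 2112 / 684515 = 0.00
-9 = -9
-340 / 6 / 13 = -4.36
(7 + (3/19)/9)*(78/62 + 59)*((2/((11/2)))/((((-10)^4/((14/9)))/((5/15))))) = 104608/13119975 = 0.01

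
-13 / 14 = -0.93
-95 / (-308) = 95 / 308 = 0.31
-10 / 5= -2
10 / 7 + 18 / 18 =17 / 7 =2.43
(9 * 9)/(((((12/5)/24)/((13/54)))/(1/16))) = 195/16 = 12.19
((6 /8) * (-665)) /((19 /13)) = -1365 /4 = -341.25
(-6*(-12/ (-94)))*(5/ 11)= -180/ 517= -0.35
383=383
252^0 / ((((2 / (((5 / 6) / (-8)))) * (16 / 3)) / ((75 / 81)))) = -125 / 13824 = -0.01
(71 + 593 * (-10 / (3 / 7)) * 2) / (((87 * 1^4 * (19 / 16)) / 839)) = -1111601168 / 4959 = -224158.33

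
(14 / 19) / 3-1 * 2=-100 / 57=-1.75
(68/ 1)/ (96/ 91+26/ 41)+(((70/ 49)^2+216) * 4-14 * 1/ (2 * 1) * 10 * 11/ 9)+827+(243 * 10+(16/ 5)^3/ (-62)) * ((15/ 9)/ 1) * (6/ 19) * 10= 14440.56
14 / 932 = 7 / 466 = 0.02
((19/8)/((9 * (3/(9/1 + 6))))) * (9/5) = 19/8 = 2.38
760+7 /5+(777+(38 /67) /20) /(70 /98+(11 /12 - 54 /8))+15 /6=88174217 /144050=612.11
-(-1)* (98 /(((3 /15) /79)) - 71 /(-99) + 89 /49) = 187794500 /4851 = 38712.53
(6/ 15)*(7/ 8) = 7/ 20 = 0.35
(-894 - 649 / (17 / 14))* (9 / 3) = -72852 / 17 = -4285.41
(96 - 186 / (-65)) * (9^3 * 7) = 32791878 / 65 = 504490.43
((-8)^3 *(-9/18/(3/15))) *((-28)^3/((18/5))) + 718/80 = -2809852769/360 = -7805146.58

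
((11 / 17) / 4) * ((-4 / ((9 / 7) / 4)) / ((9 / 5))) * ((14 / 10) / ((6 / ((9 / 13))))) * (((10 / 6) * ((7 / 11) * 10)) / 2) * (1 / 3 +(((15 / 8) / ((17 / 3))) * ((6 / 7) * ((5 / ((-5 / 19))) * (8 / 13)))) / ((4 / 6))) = 52768100 / 11868363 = 4.45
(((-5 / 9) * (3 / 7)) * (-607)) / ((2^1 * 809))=3035 / 33978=0.09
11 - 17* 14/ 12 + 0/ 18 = -53/ 6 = -8.83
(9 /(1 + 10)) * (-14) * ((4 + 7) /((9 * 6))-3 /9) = 49 /33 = 1.48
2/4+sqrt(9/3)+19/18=14/9+sqrt(3)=3.29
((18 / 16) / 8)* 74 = 333 / 32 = 10.41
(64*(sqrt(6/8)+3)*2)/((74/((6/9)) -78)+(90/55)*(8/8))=14.29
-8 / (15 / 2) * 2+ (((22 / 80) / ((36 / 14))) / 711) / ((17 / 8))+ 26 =25962953 / 1087830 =23.87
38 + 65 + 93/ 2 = 299/ 2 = 149.50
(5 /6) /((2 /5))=25 /12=2.08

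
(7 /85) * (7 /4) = 49 /340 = 0.14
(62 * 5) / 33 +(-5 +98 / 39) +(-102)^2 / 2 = 2234621 / 429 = 5208.91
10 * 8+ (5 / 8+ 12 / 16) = 651 / 8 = 81.38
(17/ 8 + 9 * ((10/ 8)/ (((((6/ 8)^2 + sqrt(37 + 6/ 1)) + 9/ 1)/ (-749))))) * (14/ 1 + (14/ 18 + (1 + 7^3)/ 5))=-43510.36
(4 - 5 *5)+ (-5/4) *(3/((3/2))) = -47/2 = -23.50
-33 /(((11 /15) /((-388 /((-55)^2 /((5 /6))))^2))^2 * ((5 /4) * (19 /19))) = -5665873984 /884230384125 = -0.01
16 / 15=1.07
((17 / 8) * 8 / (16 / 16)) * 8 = 136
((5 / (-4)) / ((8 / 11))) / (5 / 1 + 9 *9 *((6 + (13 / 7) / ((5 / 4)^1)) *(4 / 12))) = -175 / 21088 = -0.01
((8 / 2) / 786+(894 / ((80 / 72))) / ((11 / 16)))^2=639924751066756 / 467208225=1369677.84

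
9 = 9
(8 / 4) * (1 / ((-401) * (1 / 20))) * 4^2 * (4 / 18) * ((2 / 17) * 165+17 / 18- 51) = 6001280 / 552177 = 10.87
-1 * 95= -95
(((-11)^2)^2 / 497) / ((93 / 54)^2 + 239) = 431244 / 3542119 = 0.12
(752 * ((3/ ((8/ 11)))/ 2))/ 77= 141/ 7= 20.14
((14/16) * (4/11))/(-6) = -7/132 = -0.05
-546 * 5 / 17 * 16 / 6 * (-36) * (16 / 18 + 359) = 94319680 / 17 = 5548216.47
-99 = -99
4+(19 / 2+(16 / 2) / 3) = 97 / 6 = 16.17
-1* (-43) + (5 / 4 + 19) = 253 / 4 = 63.25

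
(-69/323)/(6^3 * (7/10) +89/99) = -0.00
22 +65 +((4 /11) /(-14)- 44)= 3309 /77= 42.97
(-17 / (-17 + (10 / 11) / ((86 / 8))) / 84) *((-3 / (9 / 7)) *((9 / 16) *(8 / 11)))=-731 / 64008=-0.01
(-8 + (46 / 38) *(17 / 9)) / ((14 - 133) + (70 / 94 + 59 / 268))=12306292 / 254237841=0.05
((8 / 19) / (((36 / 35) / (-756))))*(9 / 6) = -8820 / 19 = -464.21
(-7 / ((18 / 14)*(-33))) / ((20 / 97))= 4753 / 5940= 0.80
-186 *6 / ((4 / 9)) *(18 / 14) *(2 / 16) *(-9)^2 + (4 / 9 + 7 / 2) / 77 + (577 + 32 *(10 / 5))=-177667393 / 5544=-32046.79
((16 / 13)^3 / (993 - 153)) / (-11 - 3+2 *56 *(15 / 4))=256 / 46829055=0.00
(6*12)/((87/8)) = 192/29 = 6.62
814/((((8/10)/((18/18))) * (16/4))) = 2035/8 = 254.38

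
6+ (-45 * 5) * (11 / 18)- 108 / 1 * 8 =-1991 / 2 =-995.50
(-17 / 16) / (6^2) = -17 / 576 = -0.03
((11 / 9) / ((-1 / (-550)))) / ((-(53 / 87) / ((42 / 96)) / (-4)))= 614075 / 318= 1931.05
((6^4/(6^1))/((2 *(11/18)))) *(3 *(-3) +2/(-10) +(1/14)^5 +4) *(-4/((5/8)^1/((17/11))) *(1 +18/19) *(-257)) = -4394337411844008/965982325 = -4549086.77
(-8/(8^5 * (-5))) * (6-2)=1/5120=0.00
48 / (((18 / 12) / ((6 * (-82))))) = -15744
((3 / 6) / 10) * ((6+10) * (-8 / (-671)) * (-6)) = -0.06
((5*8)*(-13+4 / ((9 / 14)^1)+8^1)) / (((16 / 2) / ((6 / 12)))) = 55 / 18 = 3.06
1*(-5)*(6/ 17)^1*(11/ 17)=-330/ 289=-1.14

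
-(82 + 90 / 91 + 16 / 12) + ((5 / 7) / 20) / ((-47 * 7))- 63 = -52928243 / 359268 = -147.32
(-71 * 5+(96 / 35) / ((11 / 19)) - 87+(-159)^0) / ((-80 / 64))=671844 / 1925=349.01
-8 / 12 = -2 / 3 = -0.67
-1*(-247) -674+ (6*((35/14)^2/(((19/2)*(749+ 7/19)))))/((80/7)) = -4632091/10848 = -427.00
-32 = -32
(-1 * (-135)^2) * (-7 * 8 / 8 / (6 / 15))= 637875 / 2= 318937.50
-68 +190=122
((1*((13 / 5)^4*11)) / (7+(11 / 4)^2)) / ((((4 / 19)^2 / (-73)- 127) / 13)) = -1722104459504 / 487384594375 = -3.53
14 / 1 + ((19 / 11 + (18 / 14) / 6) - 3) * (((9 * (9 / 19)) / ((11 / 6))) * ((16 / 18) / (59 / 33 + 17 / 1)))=3148304 / 226765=13.88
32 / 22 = 16 / 11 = 1.45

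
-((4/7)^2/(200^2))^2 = -1/15006250000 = -0.00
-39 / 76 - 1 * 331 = -25195 / 76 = -331.51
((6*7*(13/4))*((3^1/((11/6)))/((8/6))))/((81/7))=637/44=14.48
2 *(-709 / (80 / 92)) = -16307 / 10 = -1630.70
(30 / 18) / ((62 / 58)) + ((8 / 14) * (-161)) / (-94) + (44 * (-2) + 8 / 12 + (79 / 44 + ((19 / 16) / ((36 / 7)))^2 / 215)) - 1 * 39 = -139474453092317 / 1143235399680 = -122.00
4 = 4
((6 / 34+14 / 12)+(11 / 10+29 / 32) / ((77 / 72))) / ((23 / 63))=758487 / 86020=8.82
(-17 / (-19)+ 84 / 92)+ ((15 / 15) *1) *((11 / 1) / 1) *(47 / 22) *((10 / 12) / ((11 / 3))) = 7.15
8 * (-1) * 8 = -64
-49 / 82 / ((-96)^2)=-0.00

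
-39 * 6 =-234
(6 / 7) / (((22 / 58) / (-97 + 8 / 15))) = -83926 / 385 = -217.99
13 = 13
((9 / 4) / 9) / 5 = 1 / 20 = 0.05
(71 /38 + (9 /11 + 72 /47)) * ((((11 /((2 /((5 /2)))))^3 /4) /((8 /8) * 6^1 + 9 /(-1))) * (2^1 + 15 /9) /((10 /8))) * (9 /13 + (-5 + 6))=-30335053925 /6686784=-4536.57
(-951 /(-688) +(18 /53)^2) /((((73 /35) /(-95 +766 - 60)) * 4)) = 61893985335 /564316864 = 109.68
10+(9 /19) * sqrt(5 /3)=3 * sqrt(15) /19+10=10.61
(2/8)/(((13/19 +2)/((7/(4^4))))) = 133/52224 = 0.00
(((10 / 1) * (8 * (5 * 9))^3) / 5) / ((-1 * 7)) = -93312000 / 7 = -13330285.71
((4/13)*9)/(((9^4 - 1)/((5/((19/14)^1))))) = 63/40508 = 0.00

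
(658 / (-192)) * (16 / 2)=-329 / 12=-27.42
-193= -193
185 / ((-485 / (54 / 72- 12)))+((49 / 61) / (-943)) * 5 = 95680735 / 22318924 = 4.29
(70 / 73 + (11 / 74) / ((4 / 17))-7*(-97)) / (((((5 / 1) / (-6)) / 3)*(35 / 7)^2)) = -98.01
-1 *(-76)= 76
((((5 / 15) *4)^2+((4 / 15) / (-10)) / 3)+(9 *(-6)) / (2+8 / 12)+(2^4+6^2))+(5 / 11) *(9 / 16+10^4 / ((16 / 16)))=181337473 / 39600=4579.23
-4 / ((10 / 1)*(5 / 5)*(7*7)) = -2 / 245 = -0.01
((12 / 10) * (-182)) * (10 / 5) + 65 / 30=-13039 / 30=-434.63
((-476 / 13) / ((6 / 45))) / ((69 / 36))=-42840 / 299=-143.28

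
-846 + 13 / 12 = -10139 / 12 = -844.92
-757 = -757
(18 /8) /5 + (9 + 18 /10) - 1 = 41 /4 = 10.25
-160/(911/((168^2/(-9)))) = 501760/911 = 550.78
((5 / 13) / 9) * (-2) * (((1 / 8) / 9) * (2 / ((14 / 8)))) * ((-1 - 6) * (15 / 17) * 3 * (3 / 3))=50 / 1989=0.03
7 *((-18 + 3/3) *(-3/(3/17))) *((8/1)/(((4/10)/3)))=121380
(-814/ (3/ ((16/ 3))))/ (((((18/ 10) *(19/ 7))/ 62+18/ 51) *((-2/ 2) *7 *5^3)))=13727296/ 3583575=3.83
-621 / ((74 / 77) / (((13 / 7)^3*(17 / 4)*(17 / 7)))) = -4337227323 / 101528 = -42719.52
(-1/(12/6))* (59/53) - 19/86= -1772/2279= -0.78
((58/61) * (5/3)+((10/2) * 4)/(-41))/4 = 4115/15006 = 0.27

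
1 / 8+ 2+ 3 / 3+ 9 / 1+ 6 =145 / 8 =18.12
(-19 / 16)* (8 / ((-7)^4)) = -19 / 4802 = -0.00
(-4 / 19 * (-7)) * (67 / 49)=2.02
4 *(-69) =-276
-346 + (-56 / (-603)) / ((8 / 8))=-208582 / 603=-345.91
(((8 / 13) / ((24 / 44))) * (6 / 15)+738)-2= 143608 / 195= 736.45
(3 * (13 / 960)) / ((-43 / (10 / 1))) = -13 / 1376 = -0.01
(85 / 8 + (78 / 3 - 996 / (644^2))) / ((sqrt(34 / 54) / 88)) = 250613715 * sqrt(51) / 440657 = 4061.53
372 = 372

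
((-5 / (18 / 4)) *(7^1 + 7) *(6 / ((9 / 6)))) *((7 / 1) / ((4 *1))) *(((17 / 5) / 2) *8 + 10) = -23128 / 9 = -2569.78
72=72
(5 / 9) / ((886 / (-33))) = -55 / 2658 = -0.02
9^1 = 9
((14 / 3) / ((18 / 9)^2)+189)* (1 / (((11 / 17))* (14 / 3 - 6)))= -19397 / 88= -220.42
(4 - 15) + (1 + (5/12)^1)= -9.58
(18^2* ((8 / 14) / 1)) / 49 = 1296 / 343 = 3.78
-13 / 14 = -0.93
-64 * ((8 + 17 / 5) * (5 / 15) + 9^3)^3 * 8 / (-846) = 12592337649664 / 52875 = 238152957.91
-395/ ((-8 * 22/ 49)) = 19355/ 176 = 109.97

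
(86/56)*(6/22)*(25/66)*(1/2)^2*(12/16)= 3225/108416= 0.03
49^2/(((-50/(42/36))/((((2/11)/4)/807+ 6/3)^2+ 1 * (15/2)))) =-60924080037457/94561354800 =-644.28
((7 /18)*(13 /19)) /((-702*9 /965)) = -6755 /166212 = -0.04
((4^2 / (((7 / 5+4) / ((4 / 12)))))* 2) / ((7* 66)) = 80 / 18711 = 0.00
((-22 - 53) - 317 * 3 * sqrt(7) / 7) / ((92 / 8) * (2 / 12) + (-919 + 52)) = 900 / 10381 + 11412 * sqrt(7) / 72667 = 0.50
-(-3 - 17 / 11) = 50 / 11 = 4.55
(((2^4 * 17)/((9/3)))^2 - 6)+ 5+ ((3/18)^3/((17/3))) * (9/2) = 20121209/2448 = 8219.45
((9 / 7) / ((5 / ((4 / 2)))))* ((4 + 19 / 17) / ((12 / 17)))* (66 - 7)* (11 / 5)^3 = 20496069 / 8750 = 2342.41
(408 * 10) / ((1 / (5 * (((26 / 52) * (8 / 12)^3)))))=27200 / 9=3022.22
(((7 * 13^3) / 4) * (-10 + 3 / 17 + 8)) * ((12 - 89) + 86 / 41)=525142.10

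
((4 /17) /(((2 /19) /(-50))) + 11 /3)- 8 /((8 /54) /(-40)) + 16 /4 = 104851 /51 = 2055.90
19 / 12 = 1.58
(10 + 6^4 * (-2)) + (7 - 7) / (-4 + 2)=-2582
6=6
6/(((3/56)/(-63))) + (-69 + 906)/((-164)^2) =-189777339/26896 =-7055.97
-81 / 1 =-81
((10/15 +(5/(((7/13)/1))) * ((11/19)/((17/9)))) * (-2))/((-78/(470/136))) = 5599345/17988516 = 0.31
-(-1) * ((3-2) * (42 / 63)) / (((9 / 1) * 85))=2 / 2295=0.00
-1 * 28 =-28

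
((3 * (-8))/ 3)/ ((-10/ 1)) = 4/ 5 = 0.80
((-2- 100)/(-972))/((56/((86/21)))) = 731/95256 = 0.01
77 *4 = 308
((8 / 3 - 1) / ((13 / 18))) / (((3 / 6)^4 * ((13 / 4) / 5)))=9600 / 169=56.80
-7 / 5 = -1.40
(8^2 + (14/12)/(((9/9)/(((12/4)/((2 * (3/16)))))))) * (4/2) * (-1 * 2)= -880/3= -293.33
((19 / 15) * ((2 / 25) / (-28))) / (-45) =19 / 236250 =0.00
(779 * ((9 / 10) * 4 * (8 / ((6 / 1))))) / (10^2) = 37.39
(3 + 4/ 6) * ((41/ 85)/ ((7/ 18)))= 2706/ 595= 4.55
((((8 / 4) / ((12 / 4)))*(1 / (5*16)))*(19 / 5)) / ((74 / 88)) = 209 / 5550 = 0.04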